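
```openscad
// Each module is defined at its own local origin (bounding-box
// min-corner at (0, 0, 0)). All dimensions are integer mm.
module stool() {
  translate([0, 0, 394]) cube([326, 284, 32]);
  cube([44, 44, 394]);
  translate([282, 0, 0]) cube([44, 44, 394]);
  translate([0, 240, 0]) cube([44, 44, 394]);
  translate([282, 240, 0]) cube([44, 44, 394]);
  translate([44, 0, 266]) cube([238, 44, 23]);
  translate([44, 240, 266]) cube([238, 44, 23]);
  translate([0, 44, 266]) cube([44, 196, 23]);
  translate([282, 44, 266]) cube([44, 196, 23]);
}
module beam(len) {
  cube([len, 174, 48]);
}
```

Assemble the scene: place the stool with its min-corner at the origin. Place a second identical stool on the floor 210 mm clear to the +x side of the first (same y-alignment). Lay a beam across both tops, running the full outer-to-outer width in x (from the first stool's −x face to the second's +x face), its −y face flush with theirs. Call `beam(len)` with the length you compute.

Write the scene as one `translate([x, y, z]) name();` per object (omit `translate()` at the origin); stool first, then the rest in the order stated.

stool();
translate([536, 0, 0]) stool();
translate([0, 0, 426]) beam(862);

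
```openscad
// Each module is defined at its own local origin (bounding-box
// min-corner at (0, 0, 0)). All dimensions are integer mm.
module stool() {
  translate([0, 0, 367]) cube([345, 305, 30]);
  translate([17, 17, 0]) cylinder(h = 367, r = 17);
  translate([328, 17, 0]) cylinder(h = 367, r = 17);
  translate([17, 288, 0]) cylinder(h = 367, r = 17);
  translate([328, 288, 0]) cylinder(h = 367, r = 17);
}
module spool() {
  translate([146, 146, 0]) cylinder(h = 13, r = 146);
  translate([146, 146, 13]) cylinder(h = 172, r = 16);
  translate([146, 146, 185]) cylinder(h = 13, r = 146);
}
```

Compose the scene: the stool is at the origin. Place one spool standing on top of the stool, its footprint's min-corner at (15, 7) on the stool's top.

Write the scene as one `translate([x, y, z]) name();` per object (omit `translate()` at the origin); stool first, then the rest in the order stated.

stool();
translate([15, 7, 397]) spool();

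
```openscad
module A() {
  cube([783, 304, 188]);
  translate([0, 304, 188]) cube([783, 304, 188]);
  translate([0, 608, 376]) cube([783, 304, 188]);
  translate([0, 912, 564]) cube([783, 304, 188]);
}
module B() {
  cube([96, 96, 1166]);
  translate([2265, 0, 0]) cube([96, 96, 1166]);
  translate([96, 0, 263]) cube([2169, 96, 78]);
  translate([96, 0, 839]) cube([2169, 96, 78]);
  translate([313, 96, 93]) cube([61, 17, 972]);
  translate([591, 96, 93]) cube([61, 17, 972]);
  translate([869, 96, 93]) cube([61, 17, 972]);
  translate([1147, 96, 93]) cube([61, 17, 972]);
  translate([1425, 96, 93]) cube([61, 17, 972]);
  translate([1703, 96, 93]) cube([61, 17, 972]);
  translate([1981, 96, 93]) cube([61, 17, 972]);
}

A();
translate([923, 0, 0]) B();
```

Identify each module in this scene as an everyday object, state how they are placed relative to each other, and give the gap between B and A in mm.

A is a staircase. B is a fence section. The fence section is on the floor beside the staircase on its +x side. The gap between the fence section and the staircase is 140 mm.

The fence section's nearest face is 140 mm from the staircase's +x face.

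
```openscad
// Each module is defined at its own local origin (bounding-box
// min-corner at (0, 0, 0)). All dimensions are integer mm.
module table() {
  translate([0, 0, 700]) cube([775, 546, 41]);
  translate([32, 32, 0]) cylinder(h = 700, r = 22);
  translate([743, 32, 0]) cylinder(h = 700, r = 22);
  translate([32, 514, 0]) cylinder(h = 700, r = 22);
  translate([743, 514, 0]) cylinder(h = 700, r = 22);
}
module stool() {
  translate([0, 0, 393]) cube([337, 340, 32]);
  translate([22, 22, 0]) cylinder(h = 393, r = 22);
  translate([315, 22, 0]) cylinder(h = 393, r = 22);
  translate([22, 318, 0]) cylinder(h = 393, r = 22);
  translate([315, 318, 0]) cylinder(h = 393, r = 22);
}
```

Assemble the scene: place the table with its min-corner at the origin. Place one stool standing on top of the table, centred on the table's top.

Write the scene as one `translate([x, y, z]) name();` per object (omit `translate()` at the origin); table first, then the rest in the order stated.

table();
translate([219, 103, 741]) stool();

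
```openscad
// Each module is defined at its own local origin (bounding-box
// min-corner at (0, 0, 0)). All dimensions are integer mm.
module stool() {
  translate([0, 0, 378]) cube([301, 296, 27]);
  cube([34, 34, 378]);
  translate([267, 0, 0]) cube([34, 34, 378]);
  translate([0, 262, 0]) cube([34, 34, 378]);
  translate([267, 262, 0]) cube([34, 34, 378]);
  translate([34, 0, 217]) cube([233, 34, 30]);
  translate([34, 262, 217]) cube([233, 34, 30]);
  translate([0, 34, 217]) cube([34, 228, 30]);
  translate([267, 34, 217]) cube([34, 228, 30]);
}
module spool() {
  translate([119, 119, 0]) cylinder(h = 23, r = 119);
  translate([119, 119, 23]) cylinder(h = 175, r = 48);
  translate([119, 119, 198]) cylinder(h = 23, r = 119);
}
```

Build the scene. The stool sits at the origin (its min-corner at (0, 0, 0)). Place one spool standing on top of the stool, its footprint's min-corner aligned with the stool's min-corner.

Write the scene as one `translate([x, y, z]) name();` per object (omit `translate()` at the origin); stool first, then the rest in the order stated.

stool();
translate([0, 0, 405]) spool();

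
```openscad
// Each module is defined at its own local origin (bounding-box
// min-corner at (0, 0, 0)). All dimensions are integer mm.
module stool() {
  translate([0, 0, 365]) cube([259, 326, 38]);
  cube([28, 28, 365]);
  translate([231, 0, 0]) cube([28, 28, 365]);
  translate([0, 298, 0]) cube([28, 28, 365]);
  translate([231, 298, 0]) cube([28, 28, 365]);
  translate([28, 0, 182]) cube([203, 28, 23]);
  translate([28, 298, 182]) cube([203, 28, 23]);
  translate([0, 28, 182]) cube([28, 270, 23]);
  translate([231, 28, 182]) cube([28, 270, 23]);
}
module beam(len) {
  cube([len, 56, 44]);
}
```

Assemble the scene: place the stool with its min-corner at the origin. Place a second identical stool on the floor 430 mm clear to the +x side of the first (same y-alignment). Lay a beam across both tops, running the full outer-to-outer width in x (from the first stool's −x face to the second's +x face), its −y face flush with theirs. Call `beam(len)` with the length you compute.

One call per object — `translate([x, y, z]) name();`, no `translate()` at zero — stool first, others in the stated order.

stool();
translate([689, 0, 0]) stool();
translate([0, 0, 403]) beam(948);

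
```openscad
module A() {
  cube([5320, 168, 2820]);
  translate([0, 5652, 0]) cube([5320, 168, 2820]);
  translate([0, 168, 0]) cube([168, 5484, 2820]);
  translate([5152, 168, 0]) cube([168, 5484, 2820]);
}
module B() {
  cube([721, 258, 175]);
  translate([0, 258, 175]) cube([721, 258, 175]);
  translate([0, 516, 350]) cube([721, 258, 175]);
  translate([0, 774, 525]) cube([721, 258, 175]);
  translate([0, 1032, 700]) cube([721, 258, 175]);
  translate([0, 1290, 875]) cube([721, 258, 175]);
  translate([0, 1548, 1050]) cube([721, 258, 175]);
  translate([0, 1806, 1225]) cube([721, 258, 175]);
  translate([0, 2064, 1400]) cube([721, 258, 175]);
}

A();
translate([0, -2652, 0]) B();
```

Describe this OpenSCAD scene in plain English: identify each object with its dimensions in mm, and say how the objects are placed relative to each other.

A is the wall frame of a small rectangular building: four walls, each 2820 mm tall and 168 mm thick, enclosing a footprint 5320 mm (x) by 5820 mm (y) outside-to-outside, with no floor or roof. The front and back walls (the −y and +y sides) span the full width; the two side walls fit between them.

B is a straight staircase of 9 solid steps. Each step is 721 mm wide (x), 258 mm deep (y, the going) and 175 mm tall (the rise). The first step rests on the floor; each subsequent step sits one going further in +y and one rise higher in +z, directly behind and above the previous step with no overlap.

The staircase is on the floor beside the house frame on its −y side.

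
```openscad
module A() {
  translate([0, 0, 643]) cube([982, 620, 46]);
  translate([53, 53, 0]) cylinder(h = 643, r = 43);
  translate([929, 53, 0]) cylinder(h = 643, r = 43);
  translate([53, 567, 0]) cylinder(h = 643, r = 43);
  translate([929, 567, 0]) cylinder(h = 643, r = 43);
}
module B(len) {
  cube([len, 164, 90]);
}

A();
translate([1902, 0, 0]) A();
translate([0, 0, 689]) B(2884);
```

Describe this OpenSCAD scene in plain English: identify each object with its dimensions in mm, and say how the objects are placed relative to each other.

A is a rectangular dining table. The top is 982×620×46 mm with its upper surface at z = 689 mm. It stands on four round legs of 86 mm diameter, each leg's bounding box inset 10 mm from the nearest pair of top edges, running from the floor to the underside of the top.

B is a rectangular beam 2884 mm long (x), 164 mm deep (y), 90 mm thick (z).

The beam spans the tops of two tables placed 920 mm apart, resting at z = 689 mm.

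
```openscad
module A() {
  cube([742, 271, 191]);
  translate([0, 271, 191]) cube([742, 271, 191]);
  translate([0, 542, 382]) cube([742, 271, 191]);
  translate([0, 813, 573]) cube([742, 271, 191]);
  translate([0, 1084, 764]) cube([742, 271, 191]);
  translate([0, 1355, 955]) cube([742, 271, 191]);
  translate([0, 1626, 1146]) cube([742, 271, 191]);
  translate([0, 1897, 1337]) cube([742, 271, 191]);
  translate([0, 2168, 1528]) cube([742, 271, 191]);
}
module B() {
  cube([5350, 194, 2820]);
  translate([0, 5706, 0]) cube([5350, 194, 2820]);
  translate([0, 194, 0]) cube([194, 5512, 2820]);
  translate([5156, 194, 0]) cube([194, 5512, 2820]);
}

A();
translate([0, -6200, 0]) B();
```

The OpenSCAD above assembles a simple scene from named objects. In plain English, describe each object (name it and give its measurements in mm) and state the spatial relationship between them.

A is a straight staircase of 9 solid steps. Each step is 742 mm wide (x), 271 mm deep (y, the going) and 191 mm tall (the rise). The first step rests on the floor; each subsequent step sits one going further in +y and one rise higher in +z, directly behind and above the previous step with no overlap.

B is the wall frame of a small rectangular building: four walls, each 2820 mm tall and 194 mm thick, enclosing a footprint 5350 mm (x) by 5900 mm (y) outside-to-outside, with no floor or roof. The front and back walls (the −y and +y sides) span the full width; the two side walls fit between them.

The house frame is on the floor beside the staircase on its −y side.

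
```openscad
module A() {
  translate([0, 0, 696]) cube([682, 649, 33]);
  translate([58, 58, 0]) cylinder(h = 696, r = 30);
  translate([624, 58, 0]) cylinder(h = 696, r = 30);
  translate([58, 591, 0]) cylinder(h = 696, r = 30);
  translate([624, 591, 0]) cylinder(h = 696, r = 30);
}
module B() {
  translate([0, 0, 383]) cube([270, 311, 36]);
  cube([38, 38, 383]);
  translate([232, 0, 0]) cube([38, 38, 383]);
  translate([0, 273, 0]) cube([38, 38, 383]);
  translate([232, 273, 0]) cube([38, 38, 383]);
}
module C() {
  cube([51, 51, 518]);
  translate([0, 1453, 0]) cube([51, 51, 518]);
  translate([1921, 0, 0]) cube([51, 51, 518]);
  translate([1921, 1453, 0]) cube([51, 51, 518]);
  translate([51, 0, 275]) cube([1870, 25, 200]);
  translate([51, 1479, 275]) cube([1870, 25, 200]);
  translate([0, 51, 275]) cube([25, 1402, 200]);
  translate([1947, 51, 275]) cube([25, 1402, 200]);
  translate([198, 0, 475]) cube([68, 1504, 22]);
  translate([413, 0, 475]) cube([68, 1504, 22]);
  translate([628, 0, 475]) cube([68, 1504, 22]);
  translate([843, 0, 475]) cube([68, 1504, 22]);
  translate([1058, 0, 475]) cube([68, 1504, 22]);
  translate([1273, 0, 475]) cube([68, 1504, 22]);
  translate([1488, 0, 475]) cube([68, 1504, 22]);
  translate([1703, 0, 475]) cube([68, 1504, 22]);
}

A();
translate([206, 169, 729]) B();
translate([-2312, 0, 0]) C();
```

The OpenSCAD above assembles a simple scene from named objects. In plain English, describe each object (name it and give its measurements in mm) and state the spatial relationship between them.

A is a table with a 682×649 mm rectangular top, 33 mm thick, top surface at z = 729 mm, supported by four round legs of 60 mm diameter, each leg's bounding box inset 28 mm from the nearest pair of top edges, running from the floor.

B is a four-legged stool. The seat is a 270×311×36 mm slab whose top surface is at z = 419 mm; four square legs, each 38×38 mm in cross-section, run from the floor (z = 0) to the underside of the seat, each flush with a corner of the seat.

C is a bed frame 1972 mm long (x) by 1504 mm wide (y). Four 51×51 mm corner posts, 518 mm tall, at the corners of the footprint. Four rails of 25 mm thickness and 200 mm height run between adjacent posts with their undersides at z = 275 mm, their outer faces flush with the outside of the frame (the two x-running rails run between the posts' inner faces; the two y-running rails run between the posts' inner faces). 8 slats, each 68 mm wide (x) and 22 mm thick, lie across the top of the two x-running rails, running the full 1504 mm width of the frame in y; the slats are evenly spaced along x between the inner faces of the end posts with equal gaps (rounded down to the nearest mm) at the −x end and between each pair — any rounding remainder accumulates at the +x end.

The stool is on top of the table, centred. The bed frame is on the floor beside the table on its −x side.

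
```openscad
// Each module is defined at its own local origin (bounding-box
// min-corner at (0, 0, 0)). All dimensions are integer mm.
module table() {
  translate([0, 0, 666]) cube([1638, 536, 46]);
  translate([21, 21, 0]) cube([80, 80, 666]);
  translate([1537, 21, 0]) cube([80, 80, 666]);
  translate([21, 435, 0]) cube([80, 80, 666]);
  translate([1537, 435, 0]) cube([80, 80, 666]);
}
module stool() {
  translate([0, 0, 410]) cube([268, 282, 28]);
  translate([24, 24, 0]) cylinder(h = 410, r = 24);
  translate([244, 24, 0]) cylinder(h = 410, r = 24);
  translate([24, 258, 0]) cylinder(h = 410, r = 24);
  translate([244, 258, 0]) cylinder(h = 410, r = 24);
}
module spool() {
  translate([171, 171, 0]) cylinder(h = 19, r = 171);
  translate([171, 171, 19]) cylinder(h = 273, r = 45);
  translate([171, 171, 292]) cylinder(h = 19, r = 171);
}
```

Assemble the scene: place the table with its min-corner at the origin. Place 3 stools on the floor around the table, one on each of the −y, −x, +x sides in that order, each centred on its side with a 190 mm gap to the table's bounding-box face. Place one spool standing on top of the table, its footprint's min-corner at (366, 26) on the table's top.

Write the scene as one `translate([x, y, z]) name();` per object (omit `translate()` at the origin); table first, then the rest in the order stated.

table();
translate([685, -472, 0]) stool();
translate([-458, 127, 0]) stool();
translate([1828, 127, 0]) stool();
translate([366, 26, 712]) spool();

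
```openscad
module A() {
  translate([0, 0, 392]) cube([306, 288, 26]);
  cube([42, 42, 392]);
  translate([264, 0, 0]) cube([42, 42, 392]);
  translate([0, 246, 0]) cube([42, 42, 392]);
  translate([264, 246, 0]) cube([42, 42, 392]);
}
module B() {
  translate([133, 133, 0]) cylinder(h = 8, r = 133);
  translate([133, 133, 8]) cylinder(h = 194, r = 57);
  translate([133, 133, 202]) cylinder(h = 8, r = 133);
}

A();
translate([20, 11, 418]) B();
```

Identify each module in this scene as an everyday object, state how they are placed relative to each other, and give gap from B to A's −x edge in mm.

The spool's min-x is at 20; the stool's min-x is 0; gap = 20 mm.

A is a stool. B is a spool. The spool is on top of the stool, centred. The gap from the spool to the stool's −x edge is 20 mm.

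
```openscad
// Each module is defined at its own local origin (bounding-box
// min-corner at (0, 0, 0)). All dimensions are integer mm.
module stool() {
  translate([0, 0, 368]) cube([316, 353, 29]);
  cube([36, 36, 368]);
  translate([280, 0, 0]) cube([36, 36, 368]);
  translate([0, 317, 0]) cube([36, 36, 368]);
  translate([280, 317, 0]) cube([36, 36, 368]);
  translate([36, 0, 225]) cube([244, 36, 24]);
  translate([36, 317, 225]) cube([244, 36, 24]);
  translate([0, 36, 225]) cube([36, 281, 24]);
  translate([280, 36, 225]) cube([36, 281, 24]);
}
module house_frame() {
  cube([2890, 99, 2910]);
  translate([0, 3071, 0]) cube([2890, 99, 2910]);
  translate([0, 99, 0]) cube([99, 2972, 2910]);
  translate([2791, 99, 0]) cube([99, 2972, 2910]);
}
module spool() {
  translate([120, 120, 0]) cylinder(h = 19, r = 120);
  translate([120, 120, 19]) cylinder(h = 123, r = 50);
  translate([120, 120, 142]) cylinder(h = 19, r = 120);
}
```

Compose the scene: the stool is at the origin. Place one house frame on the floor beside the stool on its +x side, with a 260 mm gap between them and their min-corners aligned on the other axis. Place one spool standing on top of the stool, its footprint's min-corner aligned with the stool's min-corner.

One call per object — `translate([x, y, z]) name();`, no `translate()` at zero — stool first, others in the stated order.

stool();
translate([576, 0, 0]) house_frame();
translate([0, 0, 397]) spool();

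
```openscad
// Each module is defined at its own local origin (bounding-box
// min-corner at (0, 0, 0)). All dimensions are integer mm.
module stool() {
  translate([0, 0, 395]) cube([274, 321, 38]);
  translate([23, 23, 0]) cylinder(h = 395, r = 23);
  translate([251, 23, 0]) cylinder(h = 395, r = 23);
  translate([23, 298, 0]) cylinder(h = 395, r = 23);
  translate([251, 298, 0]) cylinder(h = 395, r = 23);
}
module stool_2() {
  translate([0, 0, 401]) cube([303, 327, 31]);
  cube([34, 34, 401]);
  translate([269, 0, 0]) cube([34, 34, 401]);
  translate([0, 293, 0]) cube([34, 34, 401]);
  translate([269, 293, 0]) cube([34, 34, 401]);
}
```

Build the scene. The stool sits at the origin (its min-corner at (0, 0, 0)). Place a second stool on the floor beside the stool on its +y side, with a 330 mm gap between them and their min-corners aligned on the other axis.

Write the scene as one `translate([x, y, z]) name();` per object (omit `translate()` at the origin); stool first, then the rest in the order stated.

stool();
translate([0, 651, 0]) stool_2();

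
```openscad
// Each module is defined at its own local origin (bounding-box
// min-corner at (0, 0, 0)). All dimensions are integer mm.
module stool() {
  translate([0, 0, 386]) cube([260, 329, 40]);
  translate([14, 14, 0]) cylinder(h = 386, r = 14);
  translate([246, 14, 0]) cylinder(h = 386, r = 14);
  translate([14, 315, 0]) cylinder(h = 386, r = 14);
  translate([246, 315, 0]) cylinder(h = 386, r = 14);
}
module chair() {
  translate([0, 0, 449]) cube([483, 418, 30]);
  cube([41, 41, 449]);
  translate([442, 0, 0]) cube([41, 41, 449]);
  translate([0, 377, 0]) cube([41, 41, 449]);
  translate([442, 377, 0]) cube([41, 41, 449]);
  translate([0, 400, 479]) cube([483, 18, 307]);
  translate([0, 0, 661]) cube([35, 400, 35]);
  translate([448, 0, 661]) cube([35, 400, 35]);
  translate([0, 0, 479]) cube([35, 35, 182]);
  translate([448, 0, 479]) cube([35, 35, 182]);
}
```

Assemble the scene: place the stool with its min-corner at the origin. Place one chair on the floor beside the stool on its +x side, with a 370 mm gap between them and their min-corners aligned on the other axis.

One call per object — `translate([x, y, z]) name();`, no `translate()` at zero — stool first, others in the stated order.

stool();
translate([630, 0, 0]) chair();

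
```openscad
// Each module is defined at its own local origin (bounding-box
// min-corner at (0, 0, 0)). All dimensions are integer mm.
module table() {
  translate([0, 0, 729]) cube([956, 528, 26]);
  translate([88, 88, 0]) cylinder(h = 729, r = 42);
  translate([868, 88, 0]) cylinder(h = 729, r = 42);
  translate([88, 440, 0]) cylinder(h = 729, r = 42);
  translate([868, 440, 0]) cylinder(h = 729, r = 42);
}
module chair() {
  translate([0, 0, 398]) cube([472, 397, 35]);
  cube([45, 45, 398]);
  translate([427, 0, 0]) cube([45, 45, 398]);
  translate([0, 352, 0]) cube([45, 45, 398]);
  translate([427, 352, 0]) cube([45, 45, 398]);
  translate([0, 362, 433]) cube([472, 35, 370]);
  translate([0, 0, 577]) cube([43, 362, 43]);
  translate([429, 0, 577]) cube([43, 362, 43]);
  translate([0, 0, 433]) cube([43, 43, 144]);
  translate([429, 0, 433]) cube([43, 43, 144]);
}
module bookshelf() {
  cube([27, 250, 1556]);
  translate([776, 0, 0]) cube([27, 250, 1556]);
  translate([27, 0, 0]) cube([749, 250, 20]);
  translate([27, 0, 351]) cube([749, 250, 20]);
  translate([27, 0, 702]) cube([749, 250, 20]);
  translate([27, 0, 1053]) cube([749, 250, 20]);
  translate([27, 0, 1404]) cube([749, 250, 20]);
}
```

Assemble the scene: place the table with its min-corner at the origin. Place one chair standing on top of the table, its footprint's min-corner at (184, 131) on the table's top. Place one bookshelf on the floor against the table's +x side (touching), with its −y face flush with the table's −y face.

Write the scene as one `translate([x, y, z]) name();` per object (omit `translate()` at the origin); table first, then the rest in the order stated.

table();
translate([184, 131, 755]) chair();
translate([956, 0, 0]) bookshelf();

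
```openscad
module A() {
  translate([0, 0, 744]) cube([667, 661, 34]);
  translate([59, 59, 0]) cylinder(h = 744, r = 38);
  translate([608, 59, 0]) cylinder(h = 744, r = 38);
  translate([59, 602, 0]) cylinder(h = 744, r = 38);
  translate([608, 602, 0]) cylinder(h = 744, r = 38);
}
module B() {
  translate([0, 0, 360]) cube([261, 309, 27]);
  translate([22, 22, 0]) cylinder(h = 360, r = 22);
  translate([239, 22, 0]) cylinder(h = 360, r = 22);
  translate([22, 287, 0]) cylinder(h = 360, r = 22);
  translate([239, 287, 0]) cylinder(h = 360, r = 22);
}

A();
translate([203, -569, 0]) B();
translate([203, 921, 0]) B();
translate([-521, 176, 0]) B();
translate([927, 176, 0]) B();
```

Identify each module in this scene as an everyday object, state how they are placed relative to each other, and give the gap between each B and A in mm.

Each stool's nearest face is 260 mm from the table's bounding box.

A is a table. B is a stool. Four stools sit around the table at the −y, +y, −x, +x sides. The gap between each stool and the table is 260 mm.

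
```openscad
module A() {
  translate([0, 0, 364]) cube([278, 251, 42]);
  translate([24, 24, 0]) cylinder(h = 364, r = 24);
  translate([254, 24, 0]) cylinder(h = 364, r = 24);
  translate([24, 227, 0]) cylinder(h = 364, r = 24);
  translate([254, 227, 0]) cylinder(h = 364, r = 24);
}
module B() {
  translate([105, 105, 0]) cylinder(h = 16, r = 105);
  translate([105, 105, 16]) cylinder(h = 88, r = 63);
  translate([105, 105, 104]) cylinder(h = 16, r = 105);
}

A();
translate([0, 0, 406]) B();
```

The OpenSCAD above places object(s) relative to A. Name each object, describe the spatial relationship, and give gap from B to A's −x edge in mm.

The spool's min-x is at 0; the stool's min-x is 0; gap = 0 mm.

A is a stool. B is a spool. The spool is on top of the stool. The gap from the spool to the stool's −x edge is 0 mm.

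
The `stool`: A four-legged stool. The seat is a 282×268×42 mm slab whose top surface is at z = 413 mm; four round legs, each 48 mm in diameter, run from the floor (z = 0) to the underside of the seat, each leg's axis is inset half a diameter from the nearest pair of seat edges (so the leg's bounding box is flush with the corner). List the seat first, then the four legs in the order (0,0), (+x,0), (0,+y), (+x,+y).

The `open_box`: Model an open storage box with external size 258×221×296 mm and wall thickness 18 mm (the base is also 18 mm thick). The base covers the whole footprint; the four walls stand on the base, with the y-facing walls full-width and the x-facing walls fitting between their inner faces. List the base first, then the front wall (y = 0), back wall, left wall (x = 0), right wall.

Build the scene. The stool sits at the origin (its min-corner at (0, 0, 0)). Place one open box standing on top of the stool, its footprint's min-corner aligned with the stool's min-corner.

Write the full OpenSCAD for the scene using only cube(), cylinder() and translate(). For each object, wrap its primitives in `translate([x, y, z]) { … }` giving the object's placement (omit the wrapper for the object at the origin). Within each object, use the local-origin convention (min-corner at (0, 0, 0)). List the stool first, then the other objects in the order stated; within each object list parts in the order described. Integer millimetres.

translate([0, 0, 371]) cube([282, 268, 42]);
translate([24, 24, 0]) cylinder(h = 371, r = 24);
translate([258, 24, 0]) cylinder(h = 371, r = 24);
translate([24, 244, 0]) cylinder(h = 371, r = 24);
translate([258, 244, 0]) cylinder(h = 371, r = 24);
translate([0, 0, 413]) {
  cube([258, 221, 18]);
  translate([0, 0, 18]) cube([258, 18, 278]);
  translate([0, 203, 18]) cube([258, 18, 278]);
  translate([0, 18, 18]) cube([18, 185, 278]);
  translate([240, 18, 18]) cube([18, 185, 278]);
}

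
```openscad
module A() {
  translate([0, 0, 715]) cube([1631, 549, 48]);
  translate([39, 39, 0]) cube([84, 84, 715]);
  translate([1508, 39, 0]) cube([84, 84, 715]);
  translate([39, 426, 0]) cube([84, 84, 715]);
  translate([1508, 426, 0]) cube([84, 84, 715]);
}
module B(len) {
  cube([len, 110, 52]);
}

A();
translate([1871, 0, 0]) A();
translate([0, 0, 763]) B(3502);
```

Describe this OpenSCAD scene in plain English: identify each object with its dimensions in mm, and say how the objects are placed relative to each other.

A is a table with a 1631×549 mm rectangular top, 48 mm thick, top surface at z = 763 mm, supported by four 84×84 mm square legs, each inset 39 mm from the nearest pair of top edges, running from the floor.

B is a rectangular beam 3502 mm long (x), 110 mm deep (y), 52 mm thick (z).

The beam spans the tops of two tables placed 240 mm apart, resting at z = 763 mm.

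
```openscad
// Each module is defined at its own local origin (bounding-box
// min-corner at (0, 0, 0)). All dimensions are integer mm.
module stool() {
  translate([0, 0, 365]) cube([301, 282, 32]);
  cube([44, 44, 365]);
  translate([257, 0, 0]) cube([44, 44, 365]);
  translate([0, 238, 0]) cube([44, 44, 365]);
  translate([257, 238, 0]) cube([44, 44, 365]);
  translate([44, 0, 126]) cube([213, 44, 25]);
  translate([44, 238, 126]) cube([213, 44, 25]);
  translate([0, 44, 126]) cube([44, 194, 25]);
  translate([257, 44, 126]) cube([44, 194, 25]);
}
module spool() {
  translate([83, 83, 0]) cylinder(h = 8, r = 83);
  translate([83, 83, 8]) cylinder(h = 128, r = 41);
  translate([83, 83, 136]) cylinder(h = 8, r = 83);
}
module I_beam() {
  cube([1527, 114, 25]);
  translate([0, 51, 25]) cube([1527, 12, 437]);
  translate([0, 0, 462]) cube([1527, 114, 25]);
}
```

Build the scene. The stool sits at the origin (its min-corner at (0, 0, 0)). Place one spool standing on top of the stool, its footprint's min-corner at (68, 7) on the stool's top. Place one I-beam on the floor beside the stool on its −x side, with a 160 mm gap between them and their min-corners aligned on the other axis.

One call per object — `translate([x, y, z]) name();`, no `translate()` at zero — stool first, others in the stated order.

stool();
translate([68, 7, 397]) spool();
translate([-1687, 0, 0]) I_beam();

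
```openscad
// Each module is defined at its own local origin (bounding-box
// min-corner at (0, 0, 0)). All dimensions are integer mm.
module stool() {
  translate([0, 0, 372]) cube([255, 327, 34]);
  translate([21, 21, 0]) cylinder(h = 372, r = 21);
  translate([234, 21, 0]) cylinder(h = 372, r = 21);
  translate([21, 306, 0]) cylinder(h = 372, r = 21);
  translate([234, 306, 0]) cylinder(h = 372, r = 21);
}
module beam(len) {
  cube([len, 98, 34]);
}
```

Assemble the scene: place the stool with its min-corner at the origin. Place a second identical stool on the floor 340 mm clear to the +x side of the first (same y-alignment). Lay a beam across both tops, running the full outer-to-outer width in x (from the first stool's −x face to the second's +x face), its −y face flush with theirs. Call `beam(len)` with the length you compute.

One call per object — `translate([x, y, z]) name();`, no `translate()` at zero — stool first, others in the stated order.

stool();
translate([595, 0, 0]) stool();
translate([0, 0, 406]) beam(850);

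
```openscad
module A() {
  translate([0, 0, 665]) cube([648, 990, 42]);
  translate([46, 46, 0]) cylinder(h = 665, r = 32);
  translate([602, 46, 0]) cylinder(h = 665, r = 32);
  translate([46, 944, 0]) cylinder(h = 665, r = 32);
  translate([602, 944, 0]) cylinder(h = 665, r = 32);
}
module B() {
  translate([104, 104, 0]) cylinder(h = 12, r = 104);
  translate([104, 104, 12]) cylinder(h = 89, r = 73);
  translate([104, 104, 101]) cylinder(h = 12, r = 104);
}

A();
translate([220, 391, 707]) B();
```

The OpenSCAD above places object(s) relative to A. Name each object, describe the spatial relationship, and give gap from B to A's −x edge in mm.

A is a table. B is a spool. The spool is on top of the table, centred. The gap from the spool to the table's −x edge is 220 mm.

The spool's min-x is at 220; the table's min-x is 0; gap = 220 mm.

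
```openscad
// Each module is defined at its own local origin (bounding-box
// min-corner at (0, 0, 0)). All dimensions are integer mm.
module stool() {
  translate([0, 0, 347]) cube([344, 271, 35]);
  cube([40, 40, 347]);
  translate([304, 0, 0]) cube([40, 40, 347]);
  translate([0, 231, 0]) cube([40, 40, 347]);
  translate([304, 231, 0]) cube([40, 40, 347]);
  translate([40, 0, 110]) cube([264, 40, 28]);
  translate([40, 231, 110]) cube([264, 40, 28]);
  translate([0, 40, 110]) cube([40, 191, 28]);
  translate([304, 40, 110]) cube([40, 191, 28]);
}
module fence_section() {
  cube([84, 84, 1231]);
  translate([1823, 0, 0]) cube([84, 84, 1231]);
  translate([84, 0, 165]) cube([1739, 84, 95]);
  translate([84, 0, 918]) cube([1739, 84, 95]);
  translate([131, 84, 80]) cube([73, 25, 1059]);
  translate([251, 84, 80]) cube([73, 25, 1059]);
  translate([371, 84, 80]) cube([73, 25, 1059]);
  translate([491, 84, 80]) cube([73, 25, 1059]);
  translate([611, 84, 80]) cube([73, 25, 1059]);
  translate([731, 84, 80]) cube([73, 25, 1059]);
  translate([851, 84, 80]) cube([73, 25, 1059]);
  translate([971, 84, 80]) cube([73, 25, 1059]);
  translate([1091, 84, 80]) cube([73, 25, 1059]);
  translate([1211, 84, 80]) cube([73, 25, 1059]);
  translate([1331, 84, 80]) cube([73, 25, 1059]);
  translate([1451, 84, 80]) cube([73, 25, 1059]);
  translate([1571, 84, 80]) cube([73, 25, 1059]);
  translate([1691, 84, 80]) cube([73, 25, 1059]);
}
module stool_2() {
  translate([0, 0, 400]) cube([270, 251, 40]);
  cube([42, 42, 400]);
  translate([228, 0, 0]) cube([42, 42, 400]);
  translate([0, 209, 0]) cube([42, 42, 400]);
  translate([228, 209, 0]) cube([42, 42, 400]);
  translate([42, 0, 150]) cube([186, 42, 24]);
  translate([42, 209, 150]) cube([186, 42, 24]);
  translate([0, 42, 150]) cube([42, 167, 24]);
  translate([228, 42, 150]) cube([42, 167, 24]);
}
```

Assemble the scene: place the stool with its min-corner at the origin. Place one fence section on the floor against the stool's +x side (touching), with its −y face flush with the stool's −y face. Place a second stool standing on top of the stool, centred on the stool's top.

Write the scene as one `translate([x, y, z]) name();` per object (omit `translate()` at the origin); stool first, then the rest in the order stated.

stool();
translate([344, 0, 0]) fence_section();
translate([37, 10, 382]) stool_2();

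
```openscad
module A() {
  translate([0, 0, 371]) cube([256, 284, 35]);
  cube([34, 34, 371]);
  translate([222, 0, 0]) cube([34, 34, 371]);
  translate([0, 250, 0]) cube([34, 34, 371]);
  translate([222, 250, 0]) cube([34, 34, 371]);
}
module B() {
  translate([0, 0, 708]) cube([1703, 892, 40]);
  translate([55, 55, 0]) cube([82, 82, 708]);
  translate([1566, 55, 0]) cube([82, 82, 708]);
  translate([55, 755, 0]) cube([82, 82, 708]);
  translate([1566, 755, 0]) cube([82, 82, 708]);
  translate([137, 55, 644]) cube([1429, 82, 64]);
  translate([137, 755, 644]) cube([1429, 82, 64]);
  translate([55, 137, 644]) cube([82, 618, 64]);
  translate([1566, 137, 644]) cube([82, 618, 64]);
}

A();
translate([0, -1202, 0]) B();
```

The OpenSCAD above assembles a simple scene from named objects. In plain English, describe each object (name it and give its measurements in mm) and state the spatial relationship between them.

A is a four-legged stool. The seat is a 256×284×35 mm slab whose top surface is at z = 406 mm; four square legs, each 34×34 mm in cross-section, run from the floor (z = 0) to the underside of the seat, each flush with a corner of the seat.

B is a table with a 1703×892 mm rectangular top, 40 mm thick, top surface at z = 748 mm, supported by four 82×82 mm square legs, each inset 55 mm from the nearest pair of top edges, running from the floor. Four apron rails, 82 mm thick and 64 mm tall, run between adjacent legs with their top edges flush with the underside of the top and their outer faces flush with the legs' outer faces.

The table is on the floor beside the stool on its −y side.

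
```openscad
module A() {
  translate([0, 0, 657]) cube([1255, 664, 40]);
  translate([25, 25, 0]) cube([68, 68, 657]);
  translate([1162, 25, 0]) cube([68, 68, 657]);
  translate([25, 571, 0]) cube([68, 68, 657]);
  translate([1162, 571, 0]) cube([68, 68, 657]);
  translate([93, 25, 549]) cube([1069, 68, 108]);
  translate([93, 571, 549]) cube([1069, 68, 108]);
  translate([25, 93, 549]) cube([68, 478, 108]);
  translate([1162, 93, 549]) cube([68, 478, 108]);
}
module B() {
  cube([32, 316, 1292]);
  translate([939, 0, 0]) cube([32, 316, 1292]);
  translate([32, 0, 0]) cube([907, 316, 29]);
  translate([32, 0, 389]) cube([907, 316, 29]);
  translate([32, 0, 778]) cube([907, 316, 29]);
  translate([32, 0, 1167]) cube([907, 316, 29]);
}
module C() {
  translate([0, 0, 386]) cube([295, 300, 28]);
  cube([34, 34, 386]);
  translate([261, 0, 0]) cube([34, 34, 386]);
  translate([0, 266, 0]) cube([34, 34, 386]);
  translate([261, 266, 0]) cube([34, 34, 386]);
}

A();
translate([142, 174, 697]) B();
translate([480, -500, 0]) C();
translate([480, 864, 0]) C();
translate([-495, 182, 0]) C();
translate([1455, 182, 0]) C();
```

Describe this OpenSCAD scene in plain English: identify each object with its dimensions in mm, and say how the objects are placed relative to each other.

A is a table: top 1255 mm (x) × 664 mm (y), 40 mm thick, upper face at z = 697 mm, on four 68×68 mm square legs, each inset 25 mm from the nearest pair of top edges, running from z = 0 to the bottom of the top. Four apron rails, 68 mm thick and 108 mm tall, run between adjacent legs with their top edges flush with the underside of the top and their outer faces flush with the legs' outer faces.

B is an open bookshelf. Two side panels, each 32 mm thick, 316 mm deep and 1292 mm tall, stand 971 mm apart (outside-to-outside). Between them sit 4 shelves, each 29 mm thick and 316 mm deep, spanning the full gap between the sides. The bottom shelf rests on the floor (its underside at z = 0) and the clear gap between one shelf's top and the next shelf's underside is 360 mm.

C is a simple wooden stool: a rectangular seat 295 mm (x) by 300 mm (y), 28 mm thick, top face at z = 414 mm, on four square legs, each 34×34 mm in cross-section. The legs rest on z = 0, each flush with a corner of the seat.

The bookshelf is on top of the table, centred. Four stools sit around the table at the −y, +y, −x, +x sides.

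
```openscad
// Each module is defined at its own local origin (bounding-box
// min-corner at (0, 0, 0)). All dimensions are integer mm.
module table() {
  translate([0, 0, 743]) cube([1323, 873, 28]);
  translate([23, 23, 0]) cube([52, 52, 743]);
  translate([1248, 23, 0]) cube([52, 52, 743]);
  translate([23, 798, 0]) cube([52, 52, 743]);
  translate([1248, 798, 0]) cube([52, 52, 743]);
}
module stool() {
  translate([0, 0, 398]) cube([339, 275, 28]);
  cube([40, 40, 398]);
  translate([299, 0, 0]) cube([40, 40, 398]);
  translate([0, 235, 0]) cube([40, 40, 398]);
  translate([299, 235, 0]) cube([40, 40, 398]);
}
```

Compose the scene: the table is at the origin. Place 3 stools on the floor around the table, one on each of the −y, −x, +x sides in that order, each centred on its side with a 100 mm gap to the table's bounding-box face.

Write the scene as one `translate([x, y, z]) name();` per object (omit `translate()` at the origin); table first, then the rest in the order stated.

table();
translate([492, -375, 0]) stool();
translate([-439, 299, 0]) stool();
translate([1423, 299, 0]) stool();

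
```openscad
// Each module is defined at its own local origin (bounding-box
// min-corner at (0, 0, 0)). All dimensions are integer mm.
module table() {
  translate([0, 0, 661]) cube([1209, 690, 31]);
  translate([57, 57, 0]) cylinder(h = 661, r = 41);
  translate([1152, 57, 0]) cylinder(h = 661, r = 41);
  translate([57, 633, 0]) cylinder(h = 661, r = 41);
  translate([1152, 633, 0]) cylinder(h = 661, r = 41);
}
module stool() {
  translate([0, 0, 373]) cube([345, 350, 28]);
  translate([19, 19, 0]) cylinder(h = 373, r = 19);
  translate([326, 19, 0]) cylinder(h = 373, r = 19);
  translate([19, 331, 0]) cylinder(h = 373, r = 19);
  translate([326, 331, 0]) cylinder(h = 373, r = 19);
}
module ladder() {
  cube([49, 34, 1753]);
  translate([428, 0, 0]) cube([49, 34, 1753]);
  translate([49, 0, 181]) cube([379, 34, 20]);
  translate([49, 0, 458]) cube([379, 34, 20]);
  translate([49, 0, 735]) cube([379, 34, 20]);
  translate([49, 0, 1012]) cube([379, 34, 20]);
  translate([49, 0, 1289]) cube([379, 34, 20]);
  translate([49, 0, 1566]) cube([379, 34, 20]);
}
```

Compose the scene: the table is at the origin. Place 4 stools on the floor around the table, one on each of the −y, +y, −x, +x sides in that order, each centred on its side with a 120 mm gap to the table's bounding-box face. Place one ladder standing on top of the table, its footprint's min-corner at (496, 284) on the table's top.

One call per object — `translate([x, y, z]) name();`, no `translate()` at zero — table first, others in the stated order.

table();
translate([432, -470, 0]) stool();
translate([432, 810, 0]) stool();
translate([-465, 170, 0]) stool();
translate([1329, 170, 0]) stool();
translate([496, 284, 692]) ladder();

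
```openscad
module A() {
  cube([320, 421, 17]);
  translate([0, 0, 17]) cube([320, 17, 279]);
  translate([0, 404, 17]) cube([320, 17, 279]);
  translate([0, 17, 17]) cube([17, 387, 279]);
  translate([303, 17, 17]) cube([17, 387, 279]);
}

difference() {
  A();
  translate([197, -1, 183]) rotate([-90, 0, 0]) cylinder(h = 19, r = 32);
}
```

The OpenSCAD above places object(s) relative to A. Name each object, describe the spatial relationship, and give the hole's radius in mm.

The subtracted cylinder has r = 32 mm.

A is an open box. The open box has a circular hole through its front wall. The hole's radius is 32 mm.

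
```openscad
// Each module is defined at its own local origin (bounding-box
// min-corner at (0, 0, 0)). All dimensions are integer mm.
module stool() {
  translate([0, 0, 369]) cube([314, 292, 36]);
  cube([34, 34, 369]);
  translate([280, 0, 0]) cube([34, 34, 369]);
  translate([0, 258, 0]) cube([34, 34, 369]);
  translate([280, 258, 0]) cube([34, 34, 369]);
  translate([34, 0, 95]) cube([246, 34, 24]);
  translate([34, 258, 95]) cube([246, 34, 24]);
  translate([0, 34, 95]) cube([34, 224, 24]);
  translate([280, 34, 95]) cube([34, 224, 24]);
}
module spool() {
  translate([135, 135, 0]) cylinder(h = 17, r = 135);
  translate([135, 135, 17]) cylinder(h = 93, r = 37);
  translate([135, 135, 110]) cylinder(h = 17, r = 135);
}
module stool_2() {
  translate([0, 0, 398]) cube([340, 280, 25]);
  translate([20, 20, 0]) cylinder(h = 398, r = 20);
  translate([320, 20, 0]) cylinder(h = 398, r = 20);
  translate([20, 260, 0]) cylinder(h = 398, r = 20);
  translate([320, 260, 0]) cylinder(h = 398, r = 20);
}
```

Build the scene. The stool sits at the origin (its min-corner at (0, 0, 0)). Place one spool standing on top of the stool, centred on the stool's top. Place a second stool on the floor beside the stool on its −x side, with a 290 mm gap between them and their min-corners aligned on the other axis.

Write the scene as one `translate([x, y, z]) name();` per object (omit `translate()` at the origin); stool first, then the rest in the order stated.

stool();
translate([22, 11, 405]) spool();
translate([-630, 0, 0]) stool_2();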